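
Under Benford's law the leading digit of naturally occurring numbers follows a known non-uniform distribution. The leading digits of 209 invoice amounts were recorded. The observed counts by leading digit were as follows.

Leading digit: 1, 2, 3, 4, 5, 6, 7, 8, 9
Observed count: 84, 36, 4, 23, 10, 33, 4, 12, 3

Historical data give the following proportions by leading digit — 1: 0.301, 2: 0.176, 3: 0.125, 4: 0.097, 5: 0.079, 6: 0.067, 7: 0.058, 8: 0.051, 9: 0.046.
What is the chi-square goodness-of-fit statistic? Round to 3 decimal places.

64.692

Expected counts E_i = n·p_i: 209×0.301 = 62.909, 209×0.176 = 36.784, 209×0.125 = 26.125, 209×0.097 = 20.273, 209×0.079 = 16.511, 209×0.067 = 14.003, 209×0.058 = 12.122, 209×0.051 = 10.659, 209×0.046 = 9.614.
χ² = (84−62.909)²/62.909 + (36−36.784)²/36.784 + (4−26.125)²/26.125 + (23−20.273)²/20.273 + (10−16.511)²/16.511 + (33−14.003)²/14.003 + (4−12.122)²/12.122 + (12−10.659)²/10.659 + (3−9.614)²/9.614
   = 7.0710 + 0.0167 + 18.7374 + 0.3668 + 2.5676 + 25.7720 + 5.4419 + 0.1687 + 4.5501
Sum = 64.692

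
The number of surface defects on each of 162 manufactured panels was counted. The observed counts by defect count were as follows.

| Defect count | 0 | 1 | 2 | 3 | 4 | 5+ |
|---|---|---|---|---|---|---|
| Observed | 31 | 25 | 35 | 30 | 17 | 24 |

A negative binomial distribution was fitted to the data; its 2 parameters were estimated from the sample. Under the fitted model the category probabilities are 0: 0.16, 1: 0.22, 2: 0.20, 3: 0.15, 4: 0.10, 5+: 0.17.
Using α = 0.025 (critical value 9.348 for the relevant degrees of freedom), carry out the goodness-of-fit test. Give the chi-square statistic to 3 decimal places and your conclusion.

Expected counts E_i = n·p_i: 162×0.16 = 25.92, 162×0.22 = 35.64, 162×0.20 = 32.4, 162×0.15 = 24.3, 162×0.10 = 16.2, 162×0.17 = 27.54.
0: (31 − 25.92)²/25.92 = 25.8064/25.92 = 0.9956
1: (25 − 35.64)²/35.64 = 113.2096/35.64 = 3.1765
2: (35 − 32.4)²/32.4 = 6.76/32.4 = 0.2086
3: (30 − 24.3)²/24.3 = 32.49/24.3 = 1.3370
4: (17 − 16.2)²/16.2 = 0.64/16.2 = 0.0395
5+: (24 − 27.54)²/27.54 = 12.5316/27.54 = 0.4550
Sum = 6.212
df = 3. Since 6.212 < 9.348, we do not reject H₀.

6.212; do not reject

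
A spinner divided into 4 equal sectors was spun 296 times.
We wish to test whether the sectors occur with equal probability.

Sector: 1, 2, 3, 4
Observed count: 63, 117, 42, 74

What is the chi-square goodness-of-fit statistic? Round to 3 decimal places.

40.459

Expected count for each of the 4 categories: 296/4 = 74.
1: (63 − 74)²/74 = 121/74 = 1.6351
2: (117 − 74)²/74 = 1849/74 = 24.9865
3: (42 − 74)²/74 = 1024/74 = 13.8378
4: (74 − 74)²/74 = 0/74 = 0.0000
Sum = 40.459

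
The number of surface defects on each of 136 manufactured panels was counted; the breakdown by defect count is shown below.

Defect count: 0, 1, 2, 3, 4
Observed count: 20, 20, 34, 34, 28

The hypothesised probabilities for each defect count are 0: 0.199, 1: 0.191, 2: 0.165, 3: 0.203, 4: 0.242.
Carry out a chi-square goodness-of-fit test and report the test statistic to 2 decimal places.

Expected counts E_i = n·p_i: 136×0.199 = 27.064, 136×0.191 = 25.976, 136×0.165 = 22.44, 136×0.203 = 27.608, 136×0.242 = 32.912.
cat         O        E   (O−E)²/E
0          20   27.064      1.844
1          20   25.976      1.375
2          34    22.44      5.955
3          34   27.608      1.480
4          28   32.912      0.733
Sum = 11.39

11.39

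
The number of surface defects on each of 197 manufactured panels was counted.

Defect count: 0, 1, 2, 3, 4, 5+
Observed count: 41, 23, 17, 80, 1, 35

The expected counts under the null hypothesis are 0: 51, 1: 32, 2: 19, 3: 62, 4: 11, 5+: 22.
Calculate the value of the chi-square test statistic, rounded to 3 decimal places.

26.701

0: (41 − 51)²/51 = 100/51 = 1.9608
1: (23 − 32)²/32 = 81/32 = 2.5313
2: (17 − 19)²/19 = 4/19 = 0.2105
3: (80 − 62)²/62 = 324/62 = 5.2258
4: (1 − 11)²/11 = 100/11 = 9.0909
5+: (35 − 22)²/22 = 169/22 = 7.6818
Sum = 26.701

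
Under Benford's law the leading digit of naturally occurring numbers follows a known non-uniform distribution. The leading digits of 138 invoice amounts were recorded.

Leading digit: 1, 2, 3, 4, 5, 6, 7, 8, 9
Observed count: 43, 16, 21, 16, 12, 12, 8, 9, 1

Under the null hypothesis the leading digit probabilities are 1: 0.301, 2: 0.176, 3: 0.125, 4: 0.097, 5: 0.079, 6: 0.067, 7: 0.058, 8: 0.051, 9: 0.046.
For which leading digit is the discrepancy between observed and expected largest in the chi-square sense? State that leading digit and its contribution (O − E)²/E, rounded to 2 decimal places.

Expected counts E_i = n·p_i: 138×0.301 = 41.538, 138×0.176 = 24.288, 138×0.125 = 17.25, 138×0.097 = 13.386, 138×0.079 = 10.902, 138×0.067 = 9.246, 138×0.058 = 8.004, 138×0.051 = 7.038, 138×0.046 = 6.348.
cat         O        E   (O−E)²/E
1          43   41.538      0.051
2          16   24.288      2.828
3          21    17.25      0.815
4          16   13.386      0.510
5          12   10.902      0.111
6          12    9.246      0.820
7           8    8.004      0.000
8           9    7.038      0.547
9           1    6.348      4.506
The largest term is for 9: 4.51.

9, 4.51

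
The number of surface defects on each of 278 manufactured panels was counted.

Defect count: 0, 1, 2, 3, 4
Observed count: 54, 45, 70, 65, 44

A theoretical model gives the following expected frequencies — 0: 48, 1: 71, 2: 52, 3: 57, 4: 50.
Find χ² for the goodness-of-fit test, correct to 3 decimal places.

18.345

0: (54 − 48)²/48 = 36/48 = 0.7500
1: (45 − 71)²/71 = 676/71 = 9.5211
2: (70 − 52)²/52 = 324/52 = 6.2308
3: (65 − 57)²/57 = 64/57 = 1.1228
4: (44 − 50)²/50 = 36/50 = 0.7200
Sum = 18.345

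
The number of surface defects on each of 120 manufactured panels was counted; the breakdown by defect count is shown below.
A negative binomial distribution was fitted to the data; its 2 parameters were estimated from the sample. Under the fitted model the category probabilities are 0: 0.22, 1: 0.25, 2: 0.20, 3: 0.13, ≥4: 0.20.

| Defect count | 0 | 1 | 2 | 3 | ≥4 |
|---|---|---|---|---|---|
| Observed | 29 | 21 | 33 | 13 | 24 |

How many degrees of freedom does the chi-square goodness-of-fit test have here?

There are k = 5 categories and 2 parameters estimated from the data, so df = 5 − 1 − 2 = 2.

2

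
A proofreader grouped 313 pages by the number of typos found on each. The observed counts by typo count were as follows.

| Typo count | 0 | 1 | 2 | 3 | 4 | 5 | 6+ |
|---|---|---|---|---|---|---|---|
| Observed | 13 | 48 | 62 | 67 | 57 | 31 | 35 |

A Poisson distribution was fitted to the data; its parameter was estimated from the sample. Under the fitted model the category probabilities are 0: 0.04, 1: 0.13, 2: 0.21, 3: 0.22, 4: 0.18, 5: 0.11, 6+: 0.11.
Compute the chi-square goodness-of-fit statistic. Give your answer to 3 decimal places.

1.952

Expected counts E_i = n·p_i: 313×0.04 = 12.52, 313×0.13 = 40.69, 313×0.21 = 65.73, 313×0.22 = 68.86, 313×0.18 = 56.34, 313×0.11 = 34.43, 313×0.11 = 34.43.
χ² = (13−12.52)²/12.52 + (48−40.69)²/40.69 + (62−65.73)²/65.73 + (67−68.86)²/68.86 + (57−56.34)²/56.34 + (31−34.43)²/34.43 + (35−34.43)²/34.43
   = 0.0184 + 1.3132 + 0.2117 + 0.0502 + 0.0077 + 0.3417 + 0.0094
Sum = 1.952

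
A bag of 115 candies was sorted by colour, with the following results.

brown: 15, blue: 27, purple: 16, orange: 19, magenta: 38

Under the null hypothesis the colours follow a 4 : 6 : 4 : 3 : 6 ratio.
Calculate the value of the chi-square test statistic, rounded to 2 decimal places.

5.55

Ratio total = 23. Expected counts: 115×4/23 = 20, 115×6/23 = 30, 115×4/23 = 20, 115×3/23 = 15, 115×6/23 = 30.
χ² = (15−20)²/20 + (27−30)²/30 + (16−20)²/20 + (19−15)²/15 + (38−30)²/30
   = 1.250 + 0.300 + 0.800 + 1.067 + 2.133
Sum = 5.55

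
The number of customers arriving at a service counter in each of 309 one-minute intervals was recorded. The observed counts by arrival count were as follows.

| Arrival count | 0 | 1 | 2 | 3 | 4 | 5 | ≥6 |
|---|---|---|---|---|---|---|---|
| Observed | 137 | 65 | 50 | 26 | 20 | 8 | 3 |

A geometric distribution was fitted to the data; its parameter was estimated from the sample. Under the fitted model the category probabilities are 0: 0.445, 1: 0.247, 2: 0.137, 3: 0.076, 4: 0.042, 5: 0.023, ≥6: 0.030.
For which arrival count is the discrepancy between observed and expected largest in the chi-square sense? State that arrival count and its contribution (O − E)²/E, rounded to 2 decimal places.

Expected counts E_i = n·p_i: 309×0.445 = 137.505, 309×0.247 = 76.323, 309×0.137 = 42.333, 309×0.076 = 23.484, 309×0.042 = 12.978, 309×0.023 = 7.107, 309×0.030 = 9.27.
0: (137 − 137.505)²/137.505 = 0.255025/137.505 = 0.002
1: (65 − 76.323)²/76.323 = 128.210329/76.323 = 1.680
2: (50 − 42.333)²/42.333 = 58.782889/42.333 = 1.389
3: (26 − 23.484)²/23.484 = 6.330256/23.484 = 0.270
4: (20 − 12.978)²/12.978 = 49.308484/12.978 = 3.799
5: (8 − 7.107)²/7.107 = 0.797449/7.107 = 0.112
≥6: (3 − 9.27)²/9.27 = 39.3129/9.27 = 4.241
The largest term is for ≥6: 4.24.

≥6, 4.24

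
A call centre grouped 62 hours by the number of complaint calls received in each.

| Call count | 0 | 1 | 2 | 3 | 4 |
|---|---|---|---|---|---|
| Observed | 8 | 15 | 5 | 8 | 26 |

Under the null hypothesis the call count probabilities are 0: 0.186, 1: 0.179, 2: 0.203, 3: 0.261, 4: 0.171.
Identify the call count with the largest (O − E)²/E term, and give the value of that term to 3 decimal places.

4, 22.364

Expected counts E_i = n·p_i: 62×0.186 = 11.532, 62×0.179 = 11.098, 62×0.203 = 12.586, 62×0.261 = 16.182, 62×0.171 = 10.602.
χ² = (8−11.532)²/11.532 + (15−11.098)²/11.098 + (5−12.586)²/12.586 + (8−16.182)²/16.182 + (26−10.602)²/10.602
   = 1.0818 + 1.3719 + 4.5723 + 4.1370 + 22.3636
The largest term is for 4: 22.364.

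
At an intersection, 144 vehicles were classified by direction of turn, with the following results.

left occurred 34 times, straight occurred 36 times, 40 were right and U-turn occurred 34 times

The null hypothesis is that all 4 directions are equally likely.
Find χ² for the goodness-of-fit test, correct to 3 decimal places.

Expected count for each of the 4 categories: 144/4 = 36.
χ² = (34−36)²/36 + (36−36)²/36 + (40−36)²/36 + (34−36)²/36
   = 0.1111 + 0.0000 + 0.4444 + 0.1111
Sum = 0.667

0.667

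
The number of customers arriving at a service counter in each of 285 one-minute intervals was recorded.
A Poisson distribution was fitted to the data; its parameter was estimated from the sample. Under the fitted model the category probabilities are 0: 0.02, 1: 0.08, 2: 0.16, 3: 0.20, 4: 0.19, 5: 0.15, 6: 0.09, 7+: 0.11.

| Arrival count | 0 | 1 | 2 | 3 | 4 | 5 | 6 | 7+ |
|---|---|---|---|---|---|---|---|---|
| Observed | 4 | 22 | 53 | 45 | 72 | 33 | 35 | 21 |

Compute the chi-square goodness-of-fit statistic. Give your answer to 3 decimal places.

19.195

Expected counts E_i = n·p_i: 285×0.02 = 5.7, 285×0.08 = 22.8, 285×0.16 = 45.6, 285×0.20 = 57, 285×0.19 = 54.15, 285×0.15 = 42.75, 285×0.09 = 25.65, 285×0.11 = 31.35.
cat         O        E   (O−E)²/E
0           4      5.7     0.5070
1          22     22.8     0.0281
2          53     45.6     1.2009
3          45       57     2.5263
4          72    54.15     5.8841
5          33    42.75     2.2237
6          35    25.65     3.4083
7+         21    31.35     3.4170
Sum = 19.195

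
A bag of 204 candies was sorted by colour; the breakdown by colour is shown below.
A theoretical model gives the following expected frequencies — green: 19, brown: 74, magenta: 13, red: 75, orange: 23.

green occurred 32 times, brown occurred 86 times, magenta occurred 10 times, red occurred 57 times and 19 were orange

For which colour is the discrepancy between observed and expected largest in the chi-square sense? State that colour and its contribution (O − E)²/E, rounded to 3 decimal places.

green, 8.895

χ² = (32−19)²/19 + (86−74)²/74 + (10−13)²/13 + (57−75)²/75 + (19−23)²/23
   = 8.8947 + 1.9459 + 0.6923 + 4.3200 + 0.6957
The largest term is for green: 8.895.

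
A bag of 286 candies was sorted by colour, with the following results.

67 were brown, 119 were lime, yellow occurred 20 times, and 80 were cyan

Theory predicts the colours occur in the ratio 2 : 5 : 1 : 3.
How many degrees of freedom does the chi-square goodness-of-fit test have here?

There are k = 4 categories and no parameters were estimated from the data, so df = 4 − 1 = 3.

3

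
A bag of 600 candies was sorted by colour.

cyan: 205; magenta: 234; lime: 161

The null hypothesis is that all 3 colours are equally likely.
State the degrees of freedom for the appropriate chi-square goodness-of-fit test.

There are k = 3 categories and no parameters were estimated from the data, so df = 3 − 1 = 2.

2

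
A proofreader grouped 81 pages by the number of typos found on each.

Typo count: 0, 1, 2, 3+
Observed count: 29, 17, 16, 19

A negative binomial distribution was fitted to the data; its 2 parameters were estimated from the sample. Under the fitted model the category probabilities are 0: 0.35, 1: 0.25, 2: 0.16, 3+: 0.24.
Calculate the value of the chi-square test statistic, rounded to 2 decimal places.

1.26

Expected counts E_i = n·p_i: 81×0.35 = 28.35, 81×0.25 = 20.25, 81×0.16 = 12.96, 81×0.24 = 19.44.
χ² = (29−28.35)²/28.35 + (17−20.25)²/20.25 + (16−12.96)²/12.96 + (19−19.44)²/19.44
   = 0.015 + 0.522 + 0.713 + 0.010
Sum = 1.26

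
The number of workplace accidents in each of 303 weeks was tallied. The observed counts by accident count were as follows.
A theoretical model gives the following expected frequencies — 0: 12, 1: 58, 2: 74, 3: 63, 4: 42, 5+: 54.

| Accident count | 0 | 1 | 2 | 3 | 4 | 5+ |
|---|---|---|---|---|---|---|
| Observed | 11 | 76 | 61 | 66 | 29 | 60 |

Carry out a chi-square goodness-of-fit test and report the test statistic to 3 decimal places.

χ² = (11−12)²/12 + (76−58)²/58 + (61−74)²/74 + (66−63)²/63 + (29−42)²/42 + (60−54)²/54
   = 0.0833 + 5.5862 + 2.2838 + 0.1429 + 4.0238 + 0.6667
Sum = 12.787

12.787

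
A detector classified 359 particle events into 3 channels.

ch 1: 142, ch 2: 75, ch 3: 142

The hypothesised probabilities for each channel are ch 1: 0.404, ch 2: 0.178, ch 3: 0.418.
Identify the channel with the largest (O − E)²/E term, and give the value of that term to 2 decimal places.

ch 2, 1.93

Expected counts E_i = n·p_i: 359×0.404 = 145.036, 359×0.178 = 63.902, 359×0.418 = 150.062.
cat         O        E   (O−E)²/E
ch 1      142  145.036      0.064
ch 2       75   63.902      1.927
ch 3      142  150.062      0.433
The largest term is for ch 2: 1.93.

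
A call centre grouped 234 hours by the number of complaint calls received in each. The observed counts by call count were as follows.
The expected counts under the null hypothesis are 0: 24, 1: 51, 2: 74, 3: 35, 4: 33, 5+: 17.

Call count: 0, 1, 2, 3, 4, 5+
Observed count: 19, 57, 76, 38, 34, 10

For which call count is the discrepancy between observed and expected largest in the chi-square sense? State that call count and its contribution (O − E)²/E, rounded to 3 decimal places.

cat         O        E   (O−E)²/E
0          19       24     1.0417
1          57       51     0.7059
2          76       74     0.0541
3          38       35     0.2571
4          34       33     0.0303
5+         10       17     2.8824
The largest term is for 5+: 2.882.

5+, 2.882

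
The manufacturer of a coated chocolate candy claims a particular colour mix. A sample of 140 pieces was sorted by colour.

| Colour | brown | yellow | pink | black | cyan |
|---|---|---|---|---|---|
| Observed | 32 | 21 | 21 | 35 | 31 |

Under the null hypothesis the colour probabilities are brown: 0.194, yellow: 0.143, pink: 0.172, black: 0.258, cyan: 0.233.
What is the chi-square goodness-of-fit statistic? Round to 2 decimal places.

1.42

Expected counts E_i = n·p_i: 140×0.194 = 27.16, 140×0.143 = 20.02, 140×0.172 = 24.08, 140×0.258 = 36.12, 140×0.233 = 32.62.
χ² = (32−27.16)²/27.16 + (21−20.02)²/20.02 + (21−24.08)²/24.08 + (35−36.12)²/36.12 + (31−32.62)²/32.62
   = 0.863 + 0.048 + 0.394 + 0.035 + 0.080
Sum = 1.42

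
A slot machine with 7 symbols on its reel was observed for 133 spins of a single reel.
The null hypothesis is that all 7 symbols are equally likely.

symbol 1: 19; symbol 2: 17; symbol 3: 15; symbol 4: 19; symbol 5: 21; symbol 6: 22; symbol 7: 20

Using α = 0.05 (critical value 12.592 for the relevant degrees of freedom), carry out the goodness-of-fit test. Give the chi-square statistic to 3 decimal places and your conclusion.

Expected count for each of the 7 categories: 133/7 = 19.
χ² = (19−19)²/19 + (17−19)²/19 + (15−19)²/19 + (19−19)²/19 + (21−19)²/19 + (22−19)²/19 + (20−19)²/19
   = 0.0000 + 0.2105 + 0.8421 + 0.0000 + 0.2105 + 0.4737 + 0.0526
Sum = 1.789
df = 6. Since 1.789 < 12.592, we do not reject H₀.

1.789; do not reject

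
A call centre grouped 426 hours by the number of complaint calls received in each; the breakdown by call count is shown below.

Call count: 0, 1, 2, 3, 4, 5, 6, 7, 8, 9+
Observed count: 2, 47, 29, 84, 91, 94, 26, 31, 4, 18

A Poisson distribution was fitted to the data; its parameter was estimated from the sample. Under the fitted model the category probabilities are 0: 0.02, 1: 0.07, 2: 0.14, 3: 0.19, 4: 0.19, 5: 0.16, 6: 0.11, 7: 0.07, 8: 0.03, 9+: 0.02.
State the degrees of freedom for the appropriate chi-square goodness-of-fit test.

8

There are k = 10 categories and 1 parameter estimated from the data, so df = 10 − 1 − 1 = 8.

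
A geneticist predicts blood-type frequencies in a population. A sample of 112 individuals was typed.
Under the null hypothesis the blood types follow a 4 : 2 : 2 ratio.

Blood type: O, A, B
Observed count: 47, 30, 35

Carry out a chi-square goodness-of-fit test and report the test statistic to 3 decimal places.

Ratio total = 8. Expected counts: 112×4/8 = 56, 112×2/8 = 28, 112×2/8 = 28.
χ² = (47−56)²/56 + (30−28)²/28 + (35−28)²/28
   = 1.4464 + 0.1429 + 1.7500
Sum = 3.339

3.339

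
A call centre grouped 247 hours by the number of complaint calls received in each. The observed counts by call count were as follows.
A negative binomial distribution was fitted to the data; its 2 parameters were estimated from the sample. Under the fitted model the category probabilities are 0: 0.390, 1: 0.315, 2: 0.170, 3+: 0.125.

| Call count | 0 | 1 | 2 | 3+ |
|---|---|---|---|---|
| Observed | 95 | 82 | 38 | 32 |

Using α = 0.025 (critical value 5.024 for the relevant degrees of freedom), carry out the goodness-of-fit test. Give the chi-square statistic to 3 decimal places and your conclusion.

Expected counts E_i = n·p_i: 247×0.390 = 96.33, 247×0.315 = 77.805, 247×0.170 = 41.99, 247×0.125 = 30.875.
χ² = (95−96.33)²/96.33 + (82−77.805)²/77.805 + (38−41.99)²/41.99 + (32−30.875)²/30.875
   = 0.0184 + 0.2262 + 0.3791 + 0.0410
Sum = 0.665
df = 1. Since 0.665 < 5.024, we do not reject H₀.

0.665; do not reject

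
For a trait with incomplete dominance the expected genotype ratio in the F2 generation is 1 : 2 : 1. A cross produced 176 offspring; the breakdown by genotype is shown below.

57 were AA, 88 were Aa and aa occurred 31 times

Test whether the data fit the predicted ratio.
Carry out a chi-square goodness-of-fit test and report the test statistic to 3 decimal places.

7.682

Ratio total = 4. Expected counts: 176×1/4 = 44, 176×2/4 = 88, 176×1/4 = 44.
cat         O        E   (O−E)²/E
AA         57       44     3.8409
Aa         88       88     0.0000
aa         31       44     3.8409
Sum = 7.682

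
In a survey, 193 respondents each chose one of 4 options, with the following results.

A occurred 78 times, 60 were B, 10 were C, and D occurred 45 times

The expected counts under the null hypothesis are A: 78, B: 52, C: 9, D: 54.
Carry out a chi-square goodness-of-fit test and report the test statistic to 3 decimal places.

2.842

A: (78 − 78)²/78 = 0/78 = 0.0000
B: (60 − 52)²/52 = 64/52 = 1.2308
C: (10 − 9)²/9 = 1/9 = 0.1111
D: (45 − 54)²/54 = 81/54 = 1.5000
Sum = 2.842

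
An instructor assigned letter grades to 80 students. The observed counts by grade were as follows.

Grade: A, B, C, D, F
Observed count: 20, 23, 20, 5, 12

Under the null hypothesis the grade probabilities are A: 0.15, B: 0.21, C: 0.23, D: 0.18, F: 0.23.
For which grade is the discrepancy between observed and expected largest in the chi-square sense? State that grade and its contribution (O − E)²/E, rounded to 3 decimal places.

Expected counts E_i = n·p_i: 80×0.15 = 12, 80×0.21 = 16.8, 80×0.23 = 18.4, 80×0.18 = 14.4, 80×0.23 = 18.4.
cat         O        E   (O−E)²/E
A          20       12     5.3333
B          23     16.8     2.2881
C          20     18.4     0.1391
D           5     14.4     6.1361
F          12     18.4     2.2261
The largest term is for D: 6.136.

D, 6.136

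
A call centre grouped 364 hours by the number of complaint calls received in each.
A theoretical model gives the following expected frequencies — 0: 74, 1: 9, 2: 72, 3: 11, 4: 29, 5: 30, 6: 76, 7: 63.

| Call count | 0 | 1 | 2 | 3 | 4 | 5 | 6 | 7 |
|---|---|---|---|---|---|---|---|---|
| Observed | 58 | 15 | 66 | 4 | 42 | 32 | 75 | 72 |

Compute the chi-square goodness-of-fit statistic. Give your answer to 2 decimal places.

χ² = (58−74)²/74 + (15−9)²/9 + (66−72)²/72 + (4−11)²/11 + (42−29)²/29 + (32−30)²/30 + (75−76)²/76 + (72−63)²/63
   = 3.459 + 4.000 + 0.500 + 4.455 + 5.828 + 0.133 + 0.013 + 1.286
Sum = 19.67

19.67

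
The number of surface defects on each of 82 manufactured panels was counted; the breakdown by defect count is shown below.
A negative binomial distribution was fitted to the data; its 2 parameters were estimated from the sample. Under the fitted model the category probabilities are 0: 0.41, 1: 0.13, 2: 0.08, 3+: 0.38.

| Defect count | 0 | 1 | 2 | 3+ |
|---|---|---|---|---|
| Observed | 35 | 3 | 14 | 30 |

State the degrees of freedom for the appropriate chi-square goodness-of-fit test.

There are k = 4 categories and 2 parameters estimated from the data, so df = 4 − 1 − 2 = 1.

1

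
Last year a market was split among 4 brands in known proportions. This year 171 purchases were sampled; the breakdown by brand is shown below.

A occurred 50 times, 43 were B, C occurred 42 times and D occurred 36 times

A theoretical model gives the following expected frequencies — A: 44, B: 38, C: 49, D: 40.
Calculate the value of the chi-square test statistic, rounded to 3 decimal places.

2.876

χ² = (50−44)²/44 + (43−38)²/38 + (42−49)²/49 + (36−40)²/40
   = 0.8182 + 0.6579 + 1.0000 + 0.4000
Sum = 2.876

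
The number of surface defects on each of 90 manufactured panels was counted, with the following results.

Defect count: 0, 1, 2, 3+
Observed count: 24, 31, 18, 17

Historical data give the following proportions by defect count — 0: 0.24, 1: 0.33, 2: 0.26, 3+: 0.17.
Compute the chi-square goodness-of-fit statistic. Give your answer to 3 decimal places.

Expected counts E_i = n·p_i: 90×0.24 = 21.6, 90×0.33 = 29.7, 90×0.26 = 23.4, 90×0.17 = 15.3.
χ² = (24−21.6)²/21.6 + (31−29.7)²/29.7 + (18−23.4)²/23.4 + (17−15.3)²/15.3
   = 0.2667 + 0.0569 + 1.2462 + 0.1889
Sum = 1.759

1.759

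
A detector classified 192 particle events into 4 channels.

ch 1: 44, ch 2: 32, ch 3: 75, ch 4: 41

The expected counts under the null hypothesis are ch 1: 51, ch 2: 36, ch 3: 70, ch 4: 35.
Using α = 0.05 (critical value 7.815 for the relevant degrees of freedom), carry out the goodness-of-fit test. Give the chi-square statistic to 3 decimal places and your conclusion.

χ² = (44−51)²/51 + (32−36)²/36 + (75−70)²/70 + (41−35)²/35
   = 0.9608 + 0.4444 + 0.3571 + 1.0286
Sum = 2.791
df = 3. Since 2.791 < 7.815, we do not reject H₀.

2.791; do not reject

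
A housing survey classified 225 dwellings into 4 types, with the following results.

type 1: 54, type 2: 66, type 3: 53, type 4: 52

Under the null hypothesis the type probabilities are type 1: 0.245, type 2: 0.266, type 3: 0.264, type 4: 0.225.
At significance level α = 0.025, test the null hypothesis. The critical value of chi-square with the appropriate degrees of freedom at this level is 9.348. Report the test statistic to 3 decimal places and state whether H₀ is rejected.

Expected counts E_i = n·p_i: 225×0.245 = 55.125, 225×0.266 = 59.85, 225×0.264 = 59.4, 225×0.225 = 50.625.
type 1: (54 − 55.125)²/55.125 = 1.265625/55.125 = 0.0230
type 2: (66 − 59.85)²/59.85 = 37.8225/59.85 = 0.6320
type 3: (53 − 59.4)²/59.4 = 40.96/59.4 = 0.6896
type 4: (52 − 50.625)²/50.625 = 1.890625/50.625 = 0.0373
Sum = 1.382
df = 3. Since 1.382 < 9.348, we do not reject H₀.

1.382; do not reject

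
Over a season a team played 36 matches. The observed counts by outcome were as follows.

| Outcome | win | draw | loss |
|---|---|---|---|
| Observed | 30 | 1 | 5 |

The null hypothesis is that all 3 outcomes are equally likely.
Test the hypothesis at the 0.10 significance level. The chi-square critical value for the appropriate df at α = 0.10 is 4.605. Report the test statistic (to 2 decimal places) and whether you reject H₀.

Expected count for each of the 3 categories: 36/3 = 12.
χ² = (30−12)²/12 + (1−12)²/12 + (5−12)²/12
   = 27.000 + 10.083 + 4.083
Sum = 41.17
df = 2. Since 41.17 > 4.605, we reject H₀.

41.17; reject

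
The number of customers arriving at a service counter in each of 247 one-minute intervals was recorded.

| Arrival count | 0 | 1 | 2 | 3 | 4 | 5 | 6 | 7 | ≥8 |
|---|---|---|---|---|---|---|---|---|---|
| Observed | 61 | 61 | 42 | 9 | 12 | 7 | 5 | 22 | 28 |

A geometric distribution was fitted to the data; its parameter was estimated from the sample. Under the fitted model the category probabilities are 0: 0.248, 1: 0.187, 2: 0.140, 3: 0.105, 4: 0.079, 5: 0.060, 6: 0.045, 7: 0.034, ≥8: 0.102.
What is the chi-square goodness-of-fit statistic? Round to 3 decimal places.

50.127

Expected counts E_i = n·p_i: 247×0.248 = 61.256, 247×0.187 = 46.189, 247×0.140 = 34.58, 247×0.105 = 25.935, 247×0.079 = 19.513, 247×0.060 = 14.82, 247×0.045 = 11.115, 247×0.034 = 8.398, 247×0.102 = 25.194.
0: (61 − 61.256)²/61.256 = 0.065536/61.256 = 0.0011
1: (61 − 46.189)²/46.189 = 219.365721/46.189 = 4.7493
2: (42 − 34.58)²/34.58 = 55.0564/34.58 = 1.5921
3: (9 − 25.935)²/25.935 = 286.794225/25.935 = 11.0582
4: (12 − 19.513)²/19.513 = 56.445169/19.513 = 2.8927
5: (7 − 14.82)²/14.82 = 61.1524/14.82 = 4.1263
6: (5 − 11.115)²/11.115 = 37.393225/11.115 = 3.3642
7: (22 − 8.398)²/8.398 = 185.014404/8.398 = 22.0308
≥8: (28 − 25.194)²/25.194 = 7.873636/25.194 = 0.3125
Sum = 50.127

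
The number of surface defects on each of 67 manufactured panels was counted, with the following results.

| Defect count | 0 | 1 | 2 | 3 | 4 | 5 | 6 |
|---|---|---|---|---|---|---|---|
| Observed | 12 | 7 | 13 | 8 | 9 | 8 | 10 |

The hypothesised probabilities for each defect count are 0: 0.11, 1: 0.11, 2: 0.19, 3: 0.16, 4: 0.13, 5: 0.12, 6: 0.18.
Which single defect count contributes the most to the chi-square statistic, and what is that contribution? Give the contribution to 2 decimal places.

0, 2.91

Expected counts E_i = n·p_i: 67×0.11 = 7.37, 67×0.11 = 7.37, 67×0.19 = 12.73, 67×0.16 = 10.72, 67×0.13 = 8.71, 67×0.12 = 8.04, 67×0.18 = 12.06.
0: (12 − 7.37)²/7.37 = 21.4369/7.37 = 2.909
1: (7 − 7.37)²/7.37 = 0.1369/7.37 = 0.019
2: (13 − 12.73)²/12.73 = 0.0729/12.73 = 0.006
3: (8 − 10.72)²/10.72 = 7.3984/10.72 = 0.690
4: (9 − 8.71)²/8.71 = 0.0841/8.71 = 0.010
5: (8 − 8.04)²/8.04 = 0.0016/8.04 = 0.000
6: (10 − 12.06)²/12.06 = 4.2436/12.06 = 0.352
The largest term is for 0: 2.91.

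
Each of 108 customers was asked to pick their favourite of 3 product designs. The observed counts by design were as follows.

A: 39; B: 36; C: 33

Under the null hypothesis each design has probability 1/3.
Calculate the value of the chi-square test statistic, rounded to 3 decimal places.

0.500

Expected count for each of the 3 categories: 108/3 = 36.
χ² = (39−36)²/36 + (36−36)²/36 + (33−36)²/36
   = 0.2500 + 0.0000 + 0.2500
Sum = 0.500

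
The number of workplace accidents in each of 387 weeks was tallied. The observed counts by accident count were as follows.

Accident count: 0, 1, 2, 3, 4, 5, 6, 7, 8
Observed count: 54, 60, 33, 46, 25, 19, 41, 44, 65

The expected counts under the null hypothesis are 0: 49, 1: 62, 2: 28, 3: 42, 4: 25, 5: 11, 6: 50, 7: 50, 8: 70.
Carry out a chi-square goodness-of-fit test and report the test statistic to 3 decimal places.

10.364

0: (54 − 49)²/49 = 25/49 = 0.5102
1: (60 − 62)²/62 = 4/62 = 0.0645
2: (33 − 28)²/28 = 25/28 = 0.8929
3: (46 − 42)²/42 = 16/42 = 0.3810
4: (25 − 25)²/25 = 0/25 = 0.0000
5: (19 − 11)²/11 = 64/11 = 5.8182
6: (41 − 50)²/50 = 81/50 = 1.6200
7: (44 − 50)²/50 = 36/50 = 0.7200
8: (65 − 70)²/70 = 25/70 = 0.3571
Sum = 10.364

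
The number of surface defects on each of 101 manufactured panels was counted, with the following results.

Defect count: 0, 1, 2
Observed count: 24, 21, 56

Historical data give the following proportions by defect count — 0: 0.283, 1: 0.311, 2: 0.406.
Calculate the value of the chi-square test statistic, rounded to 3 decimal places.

9.668

Expected counts E_i = n·p_i: 101×0.283 = 28.583, 101×0.311 = 31.411, 101×0.406 = 41.006.
0: (24 − 28.583)²/28.583 = 21.003889/28.583 = 0.7348
1: (21 − 31.411)²/31.411 = 108.388921/31.411 = 3.4507
2: (56 − 41.006)²/41.006 = 224.820036/41.006 = 5.4826
Sum = 9.668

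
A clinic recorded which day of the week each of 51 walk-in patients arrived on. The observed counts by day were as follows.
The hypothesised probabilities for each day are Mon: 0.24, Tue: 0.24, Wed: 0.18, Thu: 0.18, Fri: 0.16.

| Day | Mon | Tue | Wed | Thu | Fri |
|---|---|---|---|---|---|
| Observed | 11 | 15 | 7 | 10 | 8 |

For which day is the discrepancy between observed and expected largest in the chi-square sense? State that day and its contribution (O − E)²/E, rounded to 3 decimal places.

Tue, 0.622

Expected counts E_i = n·p_i: 51×0.24 = 12.24, 51×0.24 = 12.24, 51×0.18 = 9.18, 51×0.18 = 9.18, 51×0.16 = 8.16.
Mon: (11 − 12.24)²/12.24 = 1.5376/12.24 = 0.1256
Tue: (15 − 12.24)²/12.24 = 7.6176/12.24 = 0.6224
Wed: (7 − 9.18)²/9.18 = 4.7524/9.18 = 0.5177
Thu: (10 − 9.18)²/9.18 = 0.6724/9.18 = 0.0732
Fri: (8 − 8.16)²/8.16 = 0.0256/8.16 = 0.0031
The largest term is for Tue: 0.622.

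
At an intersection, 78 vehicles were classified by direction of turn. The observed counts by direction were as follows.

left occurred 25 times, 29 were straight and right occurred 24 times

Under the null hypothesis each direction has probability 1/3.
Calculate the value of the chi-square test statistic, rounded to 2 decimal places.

0.54

Under H₀ each category has probability 1/3, so each expected count is 78/3 = 26.
χ² = (25−26)²/26 + (29−26)²/26 + (24−26)²/26
   = 0.038 + 0.346 + 0.154
Sum = 0.54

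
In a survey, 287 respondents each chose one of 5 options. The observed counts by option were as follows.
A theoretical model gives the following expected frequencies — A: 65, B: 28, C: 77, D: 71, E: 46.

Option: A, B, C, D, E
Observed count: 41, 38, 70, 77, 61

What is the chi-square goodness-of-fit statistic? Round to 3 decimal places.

A: (41 − 65)²/65 = 576/65 = 8.8615
B: (38 − 28)²/28 = 100/28 = 3.5714
C: (70 − 77)²/77 = 49/77 = 0.6364
D: (77 − 71)²/71 = 36/71 = 0.5070
E: (61 − 46)²/46 = 225/46 = 4.8913
Sum = 18.468

18.468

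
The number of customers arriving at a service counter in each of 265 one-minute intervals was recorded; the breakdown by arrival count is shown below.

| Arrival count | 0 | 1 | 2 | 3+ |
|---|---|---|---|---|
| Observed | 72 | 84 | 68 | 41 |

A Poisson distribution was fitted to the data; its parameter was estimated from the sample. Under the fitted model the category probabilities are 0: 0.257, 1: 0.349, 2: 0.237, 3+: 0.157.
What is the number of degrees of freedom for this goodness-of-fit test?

There are k = 4 categories and 1 parameter estimated from the data, so df = 4 − 1 − 1 = 2.

2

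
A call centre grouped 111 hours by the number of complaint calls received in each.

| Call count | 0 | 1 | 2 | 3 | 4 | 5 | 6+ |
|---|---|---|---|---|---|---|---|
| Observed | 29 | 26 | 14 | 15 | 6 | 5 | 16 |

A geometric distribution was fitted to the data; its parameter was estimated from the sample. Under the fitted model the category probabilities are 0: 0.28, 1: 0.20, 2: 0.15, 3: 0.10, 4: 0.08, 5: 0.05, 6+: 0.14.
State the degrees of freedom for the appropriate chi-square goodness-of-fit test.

There are k = 7 categories and 1 parameter estimated from the data, so df = 7 − 1 − 1 = 5.

5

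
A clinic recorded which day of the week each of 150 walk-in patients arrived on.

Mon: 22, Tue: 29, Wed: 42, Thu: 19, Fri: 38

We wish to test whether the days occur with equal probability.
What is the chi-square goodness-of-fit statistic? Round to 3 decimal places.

Expected count for each of the 5 categories: 150/5 = 30.
χ² = (22−30)²/30 + (29−30)²/30 + (42−30)²/30 + (19−30)²/30 + (38−30)²/30
   = 2.1333 + 0.0333 + 4.8000 + 4.0333 + 2.1333
Sum = 13.133

13.133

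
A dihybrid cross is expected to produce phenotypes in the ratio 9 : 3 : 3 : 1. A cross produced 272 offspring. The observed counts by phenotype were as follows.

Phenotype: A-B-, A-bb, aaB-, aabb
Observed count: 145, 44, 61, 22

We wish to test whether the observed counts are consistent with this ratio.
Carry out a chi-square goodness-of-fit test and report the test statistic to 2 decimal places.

4.81

Ratio total = 16. Expected counts: 272×9/16 = 153, 272×3/16 = 51, 272×3/16 = 51, 272×1/16 = 17.
A-B-: (145 − 153)²/153 = 64/153 = 0.418
A-bb: (44 − 51)²/51 = 49/51 = 0.961
aaB-: (61 − 51)²/51 = 100/51 = 1.961
aabb: (22 − 17)²/17 = 25/17 = 1.471
Sum = 4.81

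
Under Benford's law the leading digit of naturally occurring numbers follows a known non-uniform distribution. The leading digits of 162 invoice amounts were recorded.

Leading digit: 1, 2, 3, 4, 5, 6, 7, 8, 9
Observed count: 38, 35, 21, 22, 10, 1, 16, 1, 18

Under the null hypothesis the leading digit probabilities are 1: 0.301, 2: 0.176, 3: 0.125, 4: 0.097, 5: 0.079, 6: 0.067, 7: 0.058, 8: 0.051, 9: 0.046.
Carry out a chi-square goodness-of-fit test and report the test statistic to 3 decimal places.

41.907

Expected counts E_i = n·p_i: 162×0.301 = 48.762, 162×0.176 = 28.512, 162×0.125 = 20.25, 162×0.097 = 15.714, 162×0.079 = 12.798, 162×0.067 = 10.854, 162×0.058 = 9.396, 162×0.051 = 8.262, 162×0.046 = 7.452.
1: (38 − 48.762)²/48.762 = 115.820644/48.762 = 2.3752
2: (35 − 28.512)²/28.512 = 42.094144/28.512 = 1.4764
3: (21 − 20.25)²/20.25 = 0.5625/20.25 = 0.0278
4: (22 − 15.714)²/15.714 = 39.513796/15.714 = 2.5146
5: (10 − 12.798)²/12.798 = 7.828804/12.798 = 0.6117
6: (1 − 10.854)²/10.854 = 97.101316/10.854 = 8.9461
7: (16 − 9.396)²/9.396 = 43.612816/9.396 = 4.6416
8: (1 − 8.262)²/8.262 = 52.736644/8.262 = 6.3830
9: (18 − 7.452)²/7.452 = 111.260304/7.452 = 14.9303
Sum = 41.907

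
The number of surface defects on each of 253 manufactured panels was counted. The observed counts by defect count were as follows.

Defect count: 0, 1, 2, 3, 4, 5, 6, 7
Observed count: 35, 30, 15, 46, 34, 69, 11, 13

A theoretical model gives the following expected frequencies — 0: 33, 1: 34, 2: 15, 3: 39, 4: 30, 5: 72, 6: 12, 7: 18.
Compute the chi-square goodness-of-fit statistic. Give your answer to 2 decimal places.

3.98

0: (35 − 33)²/33 = 4/33 = 0.121
1: (30 − 34)²/34 = 16/34 = 0.471
2: (15 − 15)²/15 = 0/15 = 0.000
3: (46 − 39)²/39 = 49/39 = 1.256
4: (34 − 30)²/30 = 16/30 = 0.533
5: (69 − 72)²/72 = 9/72 = 0.125
6: (11 − 12)²/12 = 1/12 = 0.083
7: (13 − 18)²/18 = 25/18 = 1.389
Sum = 3.98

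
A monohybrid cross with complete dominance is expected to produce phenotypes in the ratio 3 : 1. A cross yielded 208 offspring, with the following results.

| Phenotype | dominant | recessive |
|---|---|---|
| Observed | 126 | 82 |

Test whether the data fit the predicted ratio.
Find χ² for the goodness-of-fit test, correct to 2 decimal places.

23.08

Ratio total = 4. Expected counts: 208×3/4 = 156, 208×1/4 = 52.
cat            O        E   (O−E)²/E
dominant     126      156      5.769
recessive     82       52     17.308
Sum = 23.08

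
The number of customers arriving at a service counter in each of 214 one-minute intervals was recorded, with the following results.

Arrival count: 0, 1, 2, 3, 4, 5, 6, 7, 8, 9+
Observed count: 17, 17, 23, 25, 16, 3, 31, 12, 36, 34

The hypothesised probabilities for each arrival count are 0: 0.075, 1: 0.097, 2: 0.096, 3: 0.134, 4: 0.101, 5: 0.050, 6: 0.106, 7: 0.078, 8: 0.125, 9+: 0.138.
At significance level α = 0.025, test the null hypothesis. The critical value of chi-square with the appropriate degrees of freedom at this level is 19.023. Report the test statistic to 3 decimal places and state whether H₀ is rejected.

16.743; do not reject

Expected counts E_i = n·p_i: 214×0.075 = 16.05, 214×0.097 = 20.758, 214×0.096 = 20.544, 214×0.134 = 28.676, 214×0.101 = 21.614, 214×0.050 = 10.7, 214×0.106 = 22.684, 214×0.078 = 16.692, 214×0.125 = 26.75, 214×0.138 = 29.532.
cat         O        E   (O−E)²/E
0          17    16.05     0.0562
1          17   20.758     0.6803
2          23   20.544     0.2936
3          25   28.676     0.4712
4          16   21.614     1.4582
5           3     10.7     5.5411
6          31   22.684     3.0487
7          12   16.692     1.3189
8          36    26.75     3.1986
9+         34   29.532     0.6760
Sum = 16.743
df = 9. Since 16.743 < 19.023, we do not reject H₀.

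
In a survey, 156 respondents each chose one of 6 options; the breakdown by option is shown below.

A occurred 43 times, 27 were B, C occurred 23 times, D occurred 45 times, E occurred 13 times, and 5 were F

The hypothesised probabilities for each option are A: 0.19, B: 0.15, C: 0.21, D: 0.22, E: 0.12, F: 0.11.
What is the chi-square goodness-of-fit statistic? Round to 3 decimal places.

23.172

Expected counts E_i = n·p_i: 156×0.19 = 29.64, 156×0.15 = 23.4, 156×0.21 = 32.76, 156×0.22 = 34.32, 156×0.12 = 18.72, 156×0.11 = 17.16.
χ² = (43−29.64)²/29.64 + (27−23.4)²/23.4 + (23−32.76)²/32.76 + (45−34.32)²/34.32 + (13−18.72)²/18.72 + (5−17.16)²/17.16
   = 6.0219 + 0.5538 + 2.9077 + 3.3235 + 1.7478 + 8.6169
Sum = 23.172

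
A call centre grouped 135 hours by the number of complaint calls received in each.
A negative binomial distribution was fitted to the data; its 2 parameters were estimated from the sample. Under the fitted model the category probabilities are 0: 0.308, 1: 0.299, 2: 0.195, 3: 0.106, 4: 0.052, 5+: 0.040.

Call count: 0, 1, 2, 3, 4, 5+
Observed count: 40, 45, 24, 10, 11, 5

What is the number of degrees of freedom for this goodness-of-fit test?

3

There are k = 6 categories and 2 parameters estimated from the data, so df = 6 − 1 − 2 = 3.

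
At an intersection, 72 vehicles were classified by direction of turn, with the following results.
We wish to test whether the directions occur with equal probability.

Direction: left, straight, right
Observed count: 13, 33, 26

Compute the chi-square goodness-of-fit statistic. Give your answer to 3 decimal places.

8.583

Expected count for each of the 3 categories: 72/3 = 24.
cat           O        E   (O−E)²/E
left         13       24     5.0417
straight     33       24     3.3750
right        26       24     0.1667
Sum = 8.583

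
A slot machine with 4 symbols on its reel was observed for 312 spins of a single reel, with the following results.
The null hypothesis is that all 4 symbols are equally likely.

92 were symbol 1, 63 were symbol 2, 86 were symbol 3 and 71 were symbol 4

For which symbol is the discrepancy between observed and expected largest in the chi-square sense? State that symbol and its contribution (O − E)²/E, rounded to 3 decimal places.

symbol 2, 2.885

Under H₀ each category has probability 1/4, so each expected count is 312/4 = 78.
symbol 1: (92 − 78)²/78 = 196/78 = 2.5128
symbol 2: (63 − 78)²/78 = 225/78 = 2.8846
symbol 3: (86 − 78)²/78 = 64/78 = 0.8205
symbol 4: (71 − 78)²/78 = 49/78 = 0.6282
The largest term is for symbol 2: 2.885.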